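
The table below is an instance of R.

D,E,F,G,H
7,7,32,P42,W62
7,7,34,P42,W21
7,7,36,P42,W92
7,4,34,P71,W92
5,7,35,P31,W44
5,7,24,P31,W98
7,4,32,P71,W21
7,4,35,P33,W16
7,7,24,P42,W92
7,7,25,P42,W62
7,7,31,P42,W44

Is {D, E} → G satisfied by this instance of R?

(D=7, E=7): 6 rows → G = P42, P42, P42, P42, P42, P42 ✓
(D=7, E=4): 3 rows → G takes values {P71, P33} — violation
(D=5, E=7): 2 rows → G = P31, P31 ✓
Two rows agree on {D, E} but differ on G, so {D, E} → G does not hold.

No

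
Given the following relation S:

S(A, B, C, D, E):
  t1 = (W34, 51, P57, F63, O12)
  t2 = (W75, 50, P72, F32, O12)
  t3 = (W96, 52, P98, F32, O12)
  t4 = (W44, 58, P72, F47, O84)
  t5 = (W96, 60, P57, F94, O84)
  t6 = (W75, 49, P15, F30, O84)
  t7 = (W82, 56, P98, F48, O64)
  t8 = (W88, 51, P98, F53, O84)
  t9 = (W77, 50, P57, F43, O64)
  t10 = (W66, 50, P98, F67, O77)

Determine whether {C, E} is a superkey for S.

Yes

All 10 rows have distinct {C, E} values, so {C, E} → (all attributes) holds and {C, E} is a superkey.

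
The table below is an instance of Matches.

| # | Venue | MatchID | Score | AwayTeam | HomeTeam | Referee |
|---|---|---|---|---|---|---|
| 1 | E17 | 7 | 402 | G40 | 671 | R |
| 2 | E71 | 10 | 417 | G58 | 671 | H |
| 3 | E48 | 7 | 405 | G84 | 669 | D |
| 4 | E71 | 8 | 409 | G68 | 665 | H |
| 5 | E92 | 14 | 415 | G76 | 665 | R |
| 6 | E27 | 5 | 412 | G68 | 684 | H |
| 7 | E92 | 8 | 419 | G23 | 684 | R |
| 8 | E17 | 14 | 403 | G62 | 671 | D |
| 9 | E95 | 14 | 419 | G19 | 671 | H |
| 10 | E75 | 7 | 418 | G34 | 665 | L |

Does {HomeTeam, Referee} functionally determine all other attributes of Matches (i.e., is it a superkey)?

No

Rows 2 and 9 have the same {HomeTeam, Referee} value (HomeTeam=671, Referee=H) but are distinct tuples, so {HomeTeam, Referee} does not determine every attribute — not a superkey.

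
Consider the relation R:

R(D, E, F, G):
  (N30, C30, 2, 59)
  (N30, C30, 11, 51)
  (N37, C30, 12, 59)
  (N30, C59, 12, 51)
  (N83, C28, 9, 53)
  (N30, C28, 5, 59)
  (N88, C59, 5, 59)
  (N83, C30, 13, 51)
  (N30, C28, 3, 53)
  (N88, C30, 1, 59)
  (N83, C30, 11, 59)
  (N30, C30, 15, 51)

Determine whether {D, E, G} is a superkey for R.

Two distinct rows share (D=N30, E=C30, G=51), so {D, E, G} does not determine every attribute — not a superkey.

No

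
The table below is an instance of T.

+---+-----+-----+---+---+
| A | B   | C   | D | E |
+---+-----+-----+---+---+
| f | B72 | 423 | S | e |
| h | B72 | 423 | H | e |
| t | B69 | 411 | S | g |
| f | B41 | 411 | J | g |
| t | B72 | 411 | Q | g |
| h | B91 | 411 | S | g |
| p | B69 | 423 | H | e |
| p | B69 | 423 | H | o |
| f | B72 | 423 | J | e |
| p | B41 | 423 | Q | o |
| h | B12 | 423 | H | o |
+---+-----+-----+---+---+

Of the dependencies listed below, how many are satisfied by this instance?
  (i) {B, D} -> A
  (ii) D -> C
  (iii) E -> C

(i) {B, D} -> A: every LHS value maps to a single RHS value — holds.
(ii) D -> C: D=S: 3 rows → C takes values {423, 411} — violation; D=J: 2 rows → C takes values {411, 423} — violation; D=Q: 2 rows → C takes values {411, 423} — violation — fails.
(iii) E -> C: every LHS value maps to a single RHS value — holds.
2 of the 3 dependencies hold.

2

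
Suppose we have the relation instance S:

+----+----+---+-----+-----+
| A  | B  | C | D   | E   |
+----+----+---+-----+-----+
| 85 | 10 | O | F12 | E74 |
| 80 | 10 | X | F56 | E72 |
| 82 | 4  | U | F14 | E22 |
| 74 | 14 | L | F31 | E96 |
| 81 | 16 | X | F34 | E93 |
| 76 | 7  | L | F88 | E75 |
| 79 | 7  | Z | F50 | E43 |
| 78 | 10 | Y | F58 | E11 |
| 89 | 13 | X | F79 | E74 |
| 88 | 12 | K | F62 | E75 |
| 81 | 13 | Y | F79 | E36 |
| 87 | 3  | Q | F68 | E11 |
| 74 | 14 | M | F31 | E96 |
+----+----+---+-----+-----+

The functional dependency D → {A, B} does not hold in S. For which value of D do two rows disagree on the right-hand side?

D=F12: 1 row → {A,B} = (85, 10) ✓
D=F56: 1 row → {A,B} = (80, 10) ✓
D=F14: 1 row → {A,B} = (82, 4) ✓
D=F31: 2 rows → {A,B} = (74, 14), (74, 14) ✓
D=F34: 1 row → {A,B} = (81, 16) ✓
D=F88: 1 row → {A,B} = (76, 7) ✓
D=F50: 1 row → {A,B} = (79, 7) ✓
D=F58: 1 row → {A,B} = (78, 10) ✓
D=F79: 2 rows → {A,B} takes values {(89, 13), (81, 13)} — violation
D=F62: 1 row → {A,B} = (88, 12) ✓
D=F68: 1 row → {A,B} = (87, 3) ✓
The only D value with inconsistent RHS is D=F79.

F79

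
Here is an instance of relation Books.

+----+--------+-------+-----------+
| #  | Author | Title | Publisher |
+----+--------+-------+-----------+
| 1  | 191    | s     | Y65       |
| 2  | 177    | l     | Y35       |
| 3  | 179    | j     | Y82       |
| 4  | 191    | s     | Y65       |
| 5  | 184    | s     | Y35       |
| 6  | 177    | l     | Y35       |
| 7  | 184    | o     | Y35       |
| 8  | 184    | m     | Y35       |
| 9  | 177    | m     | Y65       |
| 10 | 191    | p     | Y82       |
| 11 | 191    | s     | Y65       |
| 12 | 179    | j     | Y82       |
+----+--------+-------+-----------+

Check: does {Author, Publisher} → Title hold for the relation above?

No

(Author=191, Publisher=Y65): rows 1, 4, 11 → Title = s, s, s ✓
(Author=177, Publisher=Y35): rows 2, 6 → Title = l, l ✓
(Author=179, Publisher=Y82): rows 3, 12 → Title = j, j ✓
(Author=184, Publisher=Y35): rows 5, 7, 8 → Title takes values {s, o, m} — violation
(Author=177, Publisher=Y65): row 9 → Title = m ✓
(Author=191, Publisher=Y82): row 10 → Title = p ✓
Two rows agree on {Author, Publisher} but differ on Title, so {Author, Publisher} → Title does not hold.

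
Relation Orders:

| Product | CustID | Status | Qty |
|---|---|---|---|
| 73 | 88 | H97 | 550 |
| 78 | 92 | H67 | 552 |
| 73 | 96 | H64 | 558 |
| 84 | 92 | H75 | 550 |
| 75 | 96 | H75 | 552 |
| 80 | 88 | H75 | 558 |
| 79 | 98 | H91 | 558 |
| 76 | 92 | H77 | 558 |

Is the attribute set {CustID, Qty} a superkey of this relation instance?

Yes

All 8 rows have distinct {CustID, Qty} values, so {CustID, Qty} → (all attributes) holds and {CustID, Qty} is a superkey.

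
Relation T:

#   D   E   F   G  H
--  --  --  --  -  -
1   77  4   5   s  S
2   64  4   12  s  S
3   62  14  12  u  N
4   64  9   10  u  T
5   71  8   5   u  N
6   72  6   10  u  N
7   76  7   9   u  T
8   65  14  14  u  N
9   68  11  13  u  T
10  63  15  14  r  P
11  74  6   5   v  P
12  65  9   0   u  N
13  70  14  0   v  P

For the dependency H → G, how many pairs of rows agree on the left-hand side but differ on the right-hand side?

2

H=S: all 2 rows agree on G — 0 pairs.
H=N: all 5 rows agree on G — 0 pairs.
H=T: all 3 rows agree on G — 0 pairs.
H=P: violating pairs (10,11), (10,13) — 2 pairs.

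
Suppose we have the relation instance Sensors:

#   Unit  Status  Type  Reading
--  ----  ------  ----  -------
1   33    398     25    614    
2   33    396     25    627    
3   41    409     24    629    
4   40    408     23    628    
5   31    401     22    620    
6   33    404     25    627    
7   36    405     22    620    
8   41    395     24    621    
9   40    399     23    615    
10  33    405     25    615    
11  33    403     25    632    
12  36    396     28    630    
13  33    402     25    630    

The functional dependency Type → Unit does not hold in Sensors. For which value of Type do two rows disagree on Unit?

22

Type=25: rows 1, 2, 6, 10, 11, 13 → Unit = 33, 33, 33, 33, 33, 33 ✓
Type=24: rows 3, 8 → Unit = 41, 41 ✓
Type=23: rows 4, 9 → Unit = 40, 40 ✓
Type=22: rows 5, 7 → Unit takes values {31, 36} — violation
Type=28: row 12 → Unit = 36 ✓
The only Type value with inconsistent Unit is Type=22.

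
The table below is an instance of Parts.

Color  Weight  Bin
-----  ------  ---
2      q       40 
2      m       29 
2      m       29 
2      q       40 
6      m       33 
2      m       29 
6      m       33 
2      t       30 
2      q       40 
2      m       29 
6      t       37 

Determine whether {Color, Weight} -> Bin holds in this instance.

Yes

(Color=2, Weight=q): 3 rows → Bin = 40, 40, 40 ✓
(Color=2, Weight=m): 4 rows → Bin = 29, 29, 29, 29 ✓
(Color=6, Weight=m): 2 rows → Bin = 33, 33 ✓
(Color=2, Weight=t): 1 row → Bin = 30 ✓
(Color=6, Weight=t): 1 row → Bin = 37 ✓
Every {Color, Weight} value is associated with a single Bin value, so {Color, Weight} -> Bin holds.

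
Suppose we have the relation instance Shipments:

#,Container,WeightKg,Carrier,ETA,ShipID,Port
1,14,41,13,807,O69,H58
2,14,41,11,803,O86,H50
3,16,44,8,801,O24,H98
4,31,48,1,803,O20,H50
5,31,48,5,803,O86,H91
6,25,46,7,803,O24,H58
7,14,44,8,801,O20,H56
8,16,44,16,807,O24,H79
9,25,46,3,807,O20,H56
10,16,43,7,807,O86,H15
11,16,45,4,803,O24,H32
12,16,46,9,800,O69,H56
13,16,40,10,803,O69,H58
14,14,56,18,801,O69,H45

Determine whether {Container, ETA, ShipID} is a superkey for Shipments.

Yes

All 14 rows have distinct {Container, ETA, ShipID} values, so {Container, ETA, ShipID} → (all attributes) holds and {Container, ETA, ShipID} is a superkey.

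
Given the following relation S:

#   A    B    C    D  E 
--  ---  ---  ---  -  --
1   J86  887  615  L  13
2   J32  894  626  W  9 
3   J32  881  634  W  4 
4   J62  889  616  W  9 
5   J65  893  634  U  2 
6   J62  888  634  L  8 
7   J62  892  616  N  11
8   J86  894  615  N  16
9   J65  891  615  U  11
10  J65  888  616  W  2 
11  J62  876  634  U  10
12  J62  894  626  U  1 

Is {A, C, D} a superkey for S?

Yes

All 12 rows have distinct {A, C, D} values, so {A, C, D} → (all attributes) holds and {A, C, D} is a superkey.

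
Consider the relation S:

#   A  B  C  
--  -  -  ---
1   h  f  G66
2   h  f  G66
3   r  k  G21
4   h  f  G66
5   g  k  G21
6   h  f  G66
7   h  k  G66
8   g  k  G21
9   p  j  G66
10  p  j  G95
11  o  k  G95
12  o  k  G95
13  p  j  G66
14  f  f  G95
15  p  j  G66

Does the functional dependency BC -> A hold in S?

(B=f, C=G66): rows 1, 2, 4, 6 → A = h, h, h, h ✓
(B=k, C=G21): rows 3, 5, 8 → A takes values {r, g} — violation
(B=k, C=G66): row 7 → A = h ✓
(B=j, C=G66): rows 9, 13, 15 → A = p, p, p ✓
(B=j, C=G95): row 10 → A = p ✓
(B=k, C=G95): rows 11, 12 → A = o, o ✓
(B=f, C=G95): row 14 → A = f ✓
Two rows agree on BC but differ on A, so BC -> A does not hold.

No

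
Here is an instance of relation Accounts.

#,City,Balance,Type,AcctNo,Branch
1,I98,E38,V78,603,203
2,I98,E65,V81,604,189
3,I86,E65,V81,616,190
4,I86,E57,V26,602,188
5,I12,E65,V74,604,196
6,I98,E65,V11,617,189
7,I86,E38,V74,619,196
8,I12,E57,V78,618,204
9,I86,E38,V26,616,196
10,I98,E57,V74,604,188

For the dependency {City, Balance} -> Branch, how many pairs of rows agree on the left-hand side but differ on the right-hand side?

(City=I98, Balance=E65): all 2 rows agree on Branch — 0 pairs.
(City=I86, Balance=E38): all 2 rows agree on Branch — 0 pairs.

0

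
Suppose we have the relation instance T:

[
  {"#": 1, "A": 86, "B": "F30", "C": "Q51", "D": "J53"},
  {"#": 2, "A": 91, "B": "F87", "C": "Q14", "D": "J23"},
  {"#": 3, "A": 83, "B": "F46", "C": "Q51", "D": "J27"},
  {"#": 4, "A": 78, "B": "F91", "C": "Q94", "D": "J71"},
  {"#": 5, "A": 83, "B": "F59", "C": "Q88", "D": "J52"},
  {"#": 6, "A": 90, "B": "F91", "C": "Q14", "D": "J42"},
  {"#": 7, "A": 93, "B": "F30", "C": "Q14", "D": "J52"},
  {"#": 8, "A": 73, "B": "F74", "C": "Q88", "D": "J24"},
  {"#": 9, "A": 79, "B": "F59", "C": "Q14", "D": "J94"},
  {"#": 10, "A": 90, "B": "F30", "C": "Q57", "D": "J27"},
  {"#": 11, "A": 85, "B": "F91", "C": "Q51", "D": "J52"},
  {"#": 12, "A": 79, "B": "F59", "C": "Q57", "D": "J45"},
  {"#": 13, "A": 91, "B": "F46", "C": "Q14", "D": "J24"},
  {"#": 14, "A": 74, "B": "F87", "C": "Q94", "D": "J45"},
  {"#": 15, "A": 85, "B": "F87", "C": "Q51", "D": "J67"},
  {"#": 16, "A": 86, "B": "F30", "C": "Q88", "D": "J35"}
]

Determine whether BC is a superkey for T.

Yes

All 16 rows have distinct BC values, so BC → (all attributes) holds and BC is a superkey.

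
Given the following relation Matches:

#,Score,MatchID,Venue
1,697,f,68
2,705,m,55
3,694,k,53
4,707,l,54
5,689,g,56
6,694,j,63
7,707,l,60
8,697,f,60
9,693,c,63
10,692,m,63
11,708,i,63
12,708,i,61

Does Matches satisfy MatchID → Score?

MatchID=f: rows 1, 8 → Score = 697, 697 ✓
MatchID=m: rows 2, 10 → Score takes values {705, 692} — violation
MatchID=k: row 3 → Score = 694 ✓
MatchID=l: rows 4, 7 → Score = 707, 707 ✓
MatchID=g: row 5 → Score = 689 ✓
MatchID=j: row 6 → Score = 694 ✓
MatchID=c: row 9 → Score = 693 ✓
MatchID=i: rows 11, 12 → Score = 708, 708 ✓
Two rows agree on MatchID but differ on Score, so MatchID → Score does not hold.

No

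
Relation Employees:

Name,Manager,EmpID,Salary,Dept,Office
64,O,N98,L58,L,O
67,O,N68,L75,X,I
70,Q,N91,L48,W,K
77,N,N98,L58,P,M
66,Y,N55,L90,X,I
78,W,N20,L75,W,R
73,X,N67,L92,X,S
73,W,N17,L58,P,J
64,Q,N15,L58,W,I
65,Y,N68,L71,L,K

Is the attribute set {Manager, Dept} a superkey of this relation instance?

Two distinct rows share (Manager=Q, Dept=W), so {Manager, Dept} does not determine every attribute — not a superkey.

No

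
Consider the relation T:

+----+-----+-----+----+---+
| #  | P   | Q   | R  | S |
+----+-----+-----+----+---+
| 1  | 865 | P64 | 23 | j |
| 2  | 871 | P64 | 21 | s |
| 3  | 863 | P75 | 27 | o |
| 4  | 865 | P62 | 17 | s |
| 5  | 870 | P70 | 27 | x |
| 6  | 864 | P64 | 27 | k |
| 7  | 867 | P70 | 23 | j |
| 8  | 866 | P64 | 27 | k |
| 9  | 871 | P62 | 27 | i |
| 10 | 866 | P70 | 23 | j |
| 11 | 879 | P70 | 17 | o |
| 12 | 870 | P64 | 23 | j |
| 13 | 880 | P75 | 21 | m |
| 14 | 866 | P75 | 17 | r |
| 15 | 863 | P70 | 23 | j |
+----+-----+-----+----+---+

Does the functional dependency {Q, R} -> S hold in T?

(Q=P64, R=23): rows 1, 12 → S = j, j ✓
(Q=P64, R=21): row 2 → S = s ✓
(Q=P75, R=27): row 3 → S = o ✓
(Q=P62, R=17): row 4 → S = s ✓
(Q=P70, R=27): row 5 → S = x ✓
(Q=P64, R=27): rows 6, 8 → S = k, k ✓
(Q=P70, R=23): rows 7, 10, 15 → S = j, j, j ✓
(Q=P62, R=27): row 9 → S = i ✓
(Q=P70, R=17): row 11 → S = o ✓
(Q=P75, R=21): row 13 → S = m ✓
(Q=P75, R=17): row 14 → S = r ✓
Every {Q, R} value is associated with a single S value, so {Q, R} -> S holds.

Yes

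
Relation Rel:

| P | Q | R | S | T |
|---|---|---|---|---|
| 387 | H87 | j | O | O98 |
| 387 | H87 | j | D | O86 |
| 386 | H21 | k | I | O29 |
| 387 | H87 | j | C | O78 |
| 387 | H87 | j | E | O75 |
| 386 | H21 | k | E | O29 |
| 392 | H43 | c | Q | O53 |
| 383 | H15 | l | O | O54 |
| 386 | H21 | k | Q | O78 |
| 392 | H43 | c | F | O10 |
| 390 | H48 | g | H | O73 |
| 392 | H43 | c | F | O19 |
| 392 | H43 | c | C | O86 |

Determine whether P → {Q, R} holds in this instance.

Yes

P=387: 4 rows → {Q,R} = (H87, j), (H87, j), (H87, j), (H87, j) ✓
P=386: 3 rows → {Q,R} = (H21, k), (H21, k), (H21, k) ✓
P=392: 4 rows → {Q,R} = (H43, c), (H43, c), (H43, c), (H43, c) ✓
P=383: 1 row → {Q,R} = (H15, l) ✓
P=390: 1 row → {Q,R} = (H48, g) ✓
Every P value is associated with a single {Q, R} value, so P → {Q, R} holds.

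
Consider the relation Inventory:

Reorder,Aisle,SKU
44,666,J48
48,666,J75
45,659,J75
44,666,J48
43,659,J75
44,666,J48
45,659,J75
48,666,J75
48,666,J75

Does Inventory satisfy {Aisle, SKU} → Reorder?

(Aisle=666, SKU=J48): 3 rows → Reorder = 44, 44, 44 ✓
(Aisle=666, SKU=J75): 3 rows → Reorder = 48, 48, 48 ✓
(Aisle=659, SKU=J75): 3 rows → Reorder takes values {45, 43} — violation
Two rows agree on {Aisle, SKU} but differ on Reorder, so {Aisle, SKU} → Reorder does not hold.

No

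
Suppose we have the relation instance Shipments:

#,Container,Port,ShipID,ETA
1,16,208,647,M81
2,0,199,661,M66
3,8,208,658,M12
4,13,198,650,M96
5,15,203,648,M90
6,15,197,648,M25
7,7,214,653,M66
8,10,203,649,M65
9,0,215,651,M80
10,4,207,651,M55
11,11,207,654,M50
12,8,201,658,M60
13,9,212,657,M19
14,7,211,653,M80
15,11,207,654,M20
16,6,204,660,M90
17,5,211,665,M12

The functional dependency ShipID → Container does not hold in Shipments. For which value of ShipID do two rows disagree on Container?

651

ShipID=647: row 1 → Container = 16 ✓
ShipID=661: row 2 → Container = 0 ✓
ShipID=658: rows 3, 12 → Container = 8, 8 ✓
ShipID=650: row 4 → Container = 13 ✓
ShipID=648: rows 5, 6 → Container = 15, 15 ✓
ShipID=653: rows 7, 14 → Container = 7, 7 ✓
ShipID=649: row 8 → Container = 10 ✓
ShipID=651: rows 9, 10 → Container takes values {0, 4} — violation
ShipID=654: rows 11, 15 → Container = 11, 11 ✓
ShipID=657: row 13 → Container = 9 ✓
ShipID=660: row 16 → Container = 6 ✓
ShipID=665: row 17 → Container = 5 ✓
The only ShipID value with inconsistent Container is ShipID=651.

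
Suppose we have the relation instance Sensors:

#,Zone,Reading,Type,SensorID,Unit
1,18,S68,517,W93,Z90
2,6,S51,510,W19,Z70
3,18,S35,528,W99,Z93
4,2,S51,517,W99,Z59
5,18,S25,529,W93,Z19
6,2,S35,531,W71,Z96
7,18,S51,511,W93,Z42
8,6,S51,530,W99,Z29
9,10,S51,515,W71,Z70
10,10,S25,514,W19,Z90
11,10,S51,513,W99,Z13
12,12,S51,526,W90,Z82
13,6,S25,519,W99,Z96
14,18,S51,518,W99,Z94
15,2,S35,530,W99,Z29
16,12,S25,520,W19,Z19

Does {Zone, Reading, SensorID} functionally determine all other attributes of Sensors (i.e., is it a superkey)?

All 16 rows have distinct {Zone, Reading, SensorID} values, so {Zone, Reading, SensorID} → (all attributes) holds and {Zone, Reading, SensorID} is a superkey.

Yes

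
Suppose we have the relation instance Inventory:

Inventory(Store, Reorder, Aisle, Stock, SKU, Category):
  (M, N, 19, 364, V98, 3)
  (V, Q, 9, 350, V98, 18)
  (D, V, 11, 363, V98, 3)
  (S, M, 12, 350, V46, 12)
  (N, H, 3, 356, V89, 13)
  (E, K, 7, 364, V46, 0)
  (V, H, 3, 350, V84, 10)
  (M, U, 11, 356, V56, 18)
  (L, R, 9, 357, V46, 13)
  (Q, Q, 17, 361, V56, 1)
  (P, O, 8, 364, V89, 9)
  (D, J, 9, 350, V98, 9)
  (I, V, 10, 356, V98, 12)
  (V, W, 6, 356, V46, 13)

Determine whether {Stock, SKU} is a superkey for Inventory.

No

Two distinct rows share (Stock=350, SKU=V98), so {Stock, SKU} does not determine every attribute — not a superkey.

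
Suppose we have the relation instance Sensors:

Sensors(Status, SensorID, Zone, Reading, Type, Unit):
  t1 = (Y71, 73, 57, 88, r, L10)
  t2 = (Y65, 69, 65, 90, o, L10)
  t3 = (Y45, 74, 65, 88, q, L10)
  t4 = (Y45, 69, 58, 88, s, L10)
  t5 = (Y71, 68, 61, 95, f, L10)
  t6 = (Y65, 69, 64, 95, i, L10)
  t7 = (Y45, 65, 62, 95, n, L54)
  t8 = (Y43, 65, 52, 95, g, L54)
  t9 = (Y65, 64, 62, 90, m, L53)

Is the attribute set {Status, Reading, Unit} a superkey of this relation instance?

No

Rows 3 and 4 have the same {Status, Reading, Unit} value (Status=Y45, Reading=88, Unit=L10) but are distinct tuples, so {Status, Reading, Unit} does not determine every attribute — not a superkey.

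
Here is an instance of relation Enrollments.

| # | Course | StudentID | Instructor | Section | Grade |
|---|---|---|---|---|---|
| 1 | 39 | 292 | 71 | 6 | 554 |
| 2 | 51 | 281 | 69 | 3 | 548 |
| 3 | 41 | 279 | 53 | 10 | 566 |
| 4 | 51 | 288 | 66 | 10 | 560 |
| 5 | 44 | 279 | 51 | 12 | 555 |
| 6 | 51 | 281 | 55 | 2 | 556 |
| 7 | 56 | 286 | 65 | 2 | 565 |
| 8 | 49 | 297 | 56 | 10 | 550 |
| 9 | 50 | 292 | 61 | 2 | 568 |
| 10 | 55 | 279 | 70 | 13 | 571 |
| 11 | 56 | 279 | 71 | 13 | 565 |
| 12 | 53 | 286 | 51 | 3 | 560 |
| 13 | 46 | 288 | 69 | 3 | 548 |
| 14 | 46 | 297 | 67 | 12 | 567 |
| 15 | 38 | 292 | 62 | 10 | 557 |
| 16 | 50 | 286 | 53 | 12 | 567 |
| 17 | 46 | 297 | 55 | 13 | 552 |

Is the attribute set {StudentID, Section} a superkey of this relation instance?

No

Rows 10 and 11 have the same {StudentID, Section} value (StudentID=279, Section=13) but are distinct tuples, so {StudentID, Section} does not determine every attribute — not a superkey.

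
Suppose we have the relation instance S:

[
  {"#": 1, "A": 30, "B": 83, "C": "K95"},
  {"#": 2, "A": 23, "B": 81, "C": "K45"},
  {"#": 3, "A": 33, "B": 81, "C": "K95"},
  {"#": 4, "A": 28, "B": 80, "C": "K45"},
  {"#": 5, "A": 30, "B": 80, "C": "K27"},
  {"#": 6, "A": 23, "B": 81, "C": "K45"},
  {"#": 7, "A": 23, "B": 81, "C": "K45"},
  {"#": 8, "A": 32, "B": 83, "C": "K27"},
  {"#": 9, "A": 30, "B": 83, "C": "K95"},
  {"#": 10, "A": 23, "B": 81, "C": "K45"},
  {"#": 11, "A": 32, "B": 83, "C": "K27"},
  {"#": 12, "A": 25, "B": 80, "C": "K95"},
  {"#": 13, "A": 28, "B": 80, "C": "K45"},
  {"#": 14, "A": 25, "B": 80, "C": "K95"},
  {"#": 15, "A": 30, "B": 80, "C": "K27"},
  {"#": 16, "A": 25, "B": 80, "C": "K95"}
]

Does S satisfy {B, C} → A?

Yes

(B=83, C=K95): rows 1, 9 → A = 30, 30 ✓
(B=81, C=K45): rows 2, 6, 7, 10 → A = 23, 23, 23, 23 ✓
(B=81, C=K95): row 3 → A = 33 ✓
(B=80, C=K45): rows 4, 13 → A = 28, 28 ✓
(B=80, C=K27): rows 5, 15 → A = 30, 30 ✓
(B=83, C=K27): rows 8, 11 → A = 32, 32 ✓
(B=80, C=K95): rows 12, 14, 16 → A = 25, 25, 25 ✓
Every {B, C} value is associated with a single A value, so {B, C} → A holds.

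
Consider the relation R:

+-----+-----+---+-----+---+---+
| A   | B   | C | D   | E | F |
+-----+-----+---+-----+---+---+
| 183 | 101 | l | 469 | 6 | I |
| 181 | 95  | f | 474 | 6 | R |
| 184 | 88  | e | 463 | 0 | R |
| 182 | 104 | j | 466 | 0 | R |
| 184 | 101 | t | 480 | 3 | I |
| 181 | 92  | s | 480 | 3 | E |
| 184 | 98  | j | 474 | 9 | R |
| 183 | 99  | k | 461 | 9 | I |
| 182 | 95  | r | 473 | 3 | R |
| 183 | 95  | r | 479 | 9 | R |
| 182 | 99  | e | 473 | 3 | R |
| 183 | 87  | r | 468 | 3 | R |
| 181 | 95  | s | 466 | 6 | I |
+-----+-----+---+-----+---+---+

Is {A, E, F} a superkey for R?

No

Two distinct rows share (A=182, E=3, F=R), so {A, E, F} does not determine every attribute — not a superkey.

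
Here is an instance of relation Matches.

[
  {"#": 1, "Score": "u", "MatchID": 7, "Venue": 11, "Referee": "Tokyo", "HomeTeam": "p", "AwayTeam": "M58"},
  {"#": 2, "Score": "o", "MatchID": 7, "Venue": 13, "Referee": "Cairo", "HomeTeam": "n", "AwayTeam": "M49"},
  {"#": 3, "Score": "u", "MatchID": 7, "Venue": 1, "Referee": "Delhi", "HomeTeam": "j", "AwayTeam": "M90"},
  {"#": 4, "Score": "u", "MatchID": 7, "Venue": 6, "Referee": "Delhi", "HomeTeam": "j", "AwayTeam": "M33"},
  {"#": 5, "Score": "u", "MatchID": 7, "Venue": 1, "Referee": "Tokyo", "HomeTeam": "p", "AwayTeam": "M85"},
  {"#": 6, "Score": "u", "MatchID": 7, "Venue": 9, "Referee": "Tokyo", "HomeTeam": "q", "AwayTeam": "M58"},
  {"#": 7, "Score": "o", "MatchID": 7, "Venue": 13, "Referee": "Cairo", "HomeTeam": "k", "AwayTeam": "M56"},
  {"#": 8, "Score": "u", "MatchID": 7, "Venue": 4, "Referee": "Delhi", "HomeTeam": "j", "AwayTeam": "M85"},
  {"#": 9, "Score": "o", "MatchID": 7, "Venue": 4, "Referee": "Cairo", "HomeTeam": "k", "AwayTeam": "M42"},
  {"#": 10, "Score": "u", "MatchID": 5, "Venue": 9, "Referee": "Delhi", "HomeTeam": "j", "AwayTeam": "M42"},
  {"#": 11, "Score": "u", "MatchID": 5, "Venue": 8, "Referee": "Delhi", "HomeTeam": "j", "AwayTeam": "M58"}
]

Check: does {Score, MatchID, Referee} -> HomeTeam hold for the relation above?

(Score=u, MatchID=7, Referee=Tokyo): rows 1, 5, 6 → HomeTeam takes values {p, q} — violation
(Score=o, MatchID=7, Referee=Cairo): rows 2, 7, 9 → HomeTeam takes values {n, k} — violation
(Score=u, MatchID=7, Referee=Delhi): rows 3, 4, 8 → HomeTeam = j, j, j ✓
(Score=u, MatchID=5, Referee=Delhi): rows 10, 11 → HomeTeam = j, j ✓
Two rows agree on {Score, MatchID, Referee} but differ on HomeTeam, so {Score, MatchID, Referee} -> HomeTeam does not hold.

No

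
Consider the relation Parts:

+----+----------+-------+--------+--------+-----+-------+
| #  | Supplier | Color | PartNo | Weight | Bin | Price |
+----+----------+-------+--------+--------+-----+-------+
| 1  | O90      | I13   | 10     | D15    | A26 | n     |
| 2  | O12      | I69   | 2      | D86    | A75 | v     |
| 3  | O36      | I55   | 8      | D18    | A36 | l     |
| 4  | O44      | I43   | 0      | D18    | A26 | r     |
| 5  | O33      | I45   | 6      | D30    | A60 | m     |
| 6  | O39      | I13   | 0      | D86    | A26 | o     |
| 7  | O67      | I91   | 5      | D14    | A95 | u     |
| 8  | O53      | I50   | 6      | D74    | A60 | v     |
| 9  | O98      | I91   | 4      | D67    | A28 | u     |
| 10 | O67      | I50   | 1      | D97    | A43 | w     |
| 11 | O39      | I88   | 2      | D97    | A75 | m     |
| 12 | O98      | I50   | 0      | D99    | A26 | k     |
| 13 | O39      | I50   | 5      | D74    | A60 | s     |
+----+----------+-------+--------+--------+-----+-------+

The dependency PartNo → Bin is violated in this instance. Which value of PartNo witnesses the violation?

PartNo=10: row 1 → Bin = A26 ✓
PartNo=2: rows 2, 11 → Bin = A75, A75 ✓
PartNo=8: row 3 → Bin = A36 ✓
PartNo=0: rows 4, 6, 12 → Bin = A26, A26, A26 ✓
PartNo=6: rows 5, 8 → Bin = A60, A60 ✓
PartNo=5: rows 7, 13 → Bin takes values {A95, A60} — violation
PartNo=4: row 9 → Bin = A28 ✓
PartNo=1: row 10 → Bin = A43 ✓
The only PartNo value with inconsistent Bin is PartNo=5.

5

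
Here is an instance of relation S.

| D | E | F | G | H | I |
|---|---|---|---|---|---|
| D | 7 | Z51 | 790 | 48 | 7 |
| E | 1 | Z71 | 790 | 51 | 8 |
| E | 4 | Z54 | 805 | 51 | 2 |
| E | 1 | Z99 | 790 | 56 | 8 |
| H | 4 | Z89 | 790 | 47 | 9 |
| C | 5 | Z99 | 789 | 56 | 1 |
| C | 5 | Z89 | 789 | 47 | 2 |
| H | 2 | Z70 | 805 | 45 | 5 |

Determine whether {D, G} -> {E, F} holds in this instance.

(D=D, G=790): 1 row → {E,F} = (7, Z51) ✓
(D=E, G=790): 2 rows → {E,F} takes values {(1, Z71), (1, Z99)} — violation
(D=E, G=805): 1 row → {E,F} = (4, Z54) ✓
(D=H, G=790): 1 row → {E,F} = (4, Z89) ✓
(D=C, G=789): 2 rows → {E,F} takes values {(5, Z99), (5, Z89)} — violation
(D=H, G=805): 1 row → {E,F} = (2, Z70) ✓
Two rows agree on {D, G} but differ on {E, F}, so {D, G} -> {E, F} does not hold.

No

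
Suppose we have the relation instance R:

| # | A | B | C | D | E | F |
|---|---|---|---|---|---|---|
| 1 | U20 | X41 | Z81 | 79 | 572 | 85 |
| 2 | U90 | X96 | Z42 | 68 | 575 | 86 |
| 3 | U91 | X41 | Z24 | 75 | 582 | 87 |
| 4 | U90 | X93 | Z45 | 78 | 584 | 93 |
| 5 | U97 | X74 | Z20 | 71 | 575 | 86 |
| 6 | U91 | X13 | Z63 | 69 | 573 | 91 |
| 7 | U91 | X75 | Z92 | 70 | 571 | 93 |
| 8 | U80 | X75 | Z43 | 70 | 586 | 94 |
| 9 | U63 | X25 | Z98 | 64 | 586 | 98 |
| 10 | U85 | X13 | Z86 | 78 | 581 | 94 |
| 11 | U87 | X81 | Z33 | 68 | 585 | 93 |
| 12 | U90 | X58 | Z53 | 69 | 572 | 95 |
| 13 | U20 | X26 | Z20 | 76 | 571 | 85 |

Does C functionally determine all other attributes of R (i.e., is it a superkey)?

Rows 5 and 13 have the same C value C=Z20 but are distinct tuples, so C does not determine every attribute — not a superkey.

No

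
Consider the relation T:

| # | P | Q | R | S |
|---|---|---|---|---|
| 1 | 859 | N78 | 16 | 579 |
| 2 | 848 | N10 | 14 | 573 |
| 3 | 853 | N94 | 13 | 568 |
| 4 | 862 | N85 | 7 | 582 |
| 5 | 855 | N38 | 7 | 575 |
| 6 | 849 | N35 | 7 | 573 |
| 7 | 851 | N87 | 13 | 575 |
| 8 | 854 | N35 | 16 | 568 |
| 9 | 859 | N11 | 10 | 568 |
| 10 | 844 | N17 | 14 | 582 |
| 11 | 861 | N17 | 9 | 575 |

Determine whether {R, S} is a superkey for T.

All 11 rows have distinct {R, S} values, so {R, S} → (all attributes) holds and {R, S} is a superkey.

Yes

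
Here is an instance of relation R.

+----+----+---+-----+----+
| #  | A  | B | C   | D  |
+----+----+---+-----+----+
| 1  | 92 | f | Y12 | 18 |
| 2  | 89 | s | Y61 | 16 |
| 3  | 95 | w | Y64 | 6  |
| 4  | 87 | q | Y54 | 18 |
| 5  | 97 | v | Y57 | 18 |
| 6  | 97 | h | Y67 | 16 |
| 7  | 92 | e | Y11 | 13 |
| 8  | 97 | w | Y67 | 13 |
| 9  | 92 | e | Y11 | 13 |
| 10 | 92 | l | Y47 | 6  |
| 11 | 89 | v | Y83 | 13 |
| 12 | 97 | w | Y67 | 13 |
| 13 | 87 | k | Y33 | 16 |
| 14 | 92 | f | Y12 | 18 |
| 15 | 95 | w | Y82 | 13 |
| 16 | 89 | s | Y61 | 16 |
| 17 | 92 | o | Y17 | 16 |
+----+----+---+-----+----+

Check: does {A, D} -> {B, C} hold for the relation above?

Yes

(A=92, D=18): rows 1, 14 → {B,C} = (f, Y12), (f, Y12) ✓
(A=89, D=16): rows 2, 16 → {B,C} = (s, Y61), (s, Y61) ✓
(A=95, D=6): row 3 → {B,C} = (w, Y64) ✓
(A=87, D=18): row 4 → {B,C} = (q, Y54) ✓
(A=97, D=18): row 5 → {B,C} = (v, Y57) ✓
(A=97, D=16): row 6 → {B,C} = (h, Y67) ✓
(A=92, D=13): rows 7, 9 → {B,C} = (e, Y11), (e, Y11) ✓
(A=97, D=13): rows 8, 12 → {B,C} = (w, Y67), (w, Y67) ✓
(A=92, D=6): row 10 → {B,C} = (l, Y47) ✓
(A=89, D=13): row 11 → {B,C} = (v, Y83) ✓
(A=87, D=16): row 13 → {B,C} = (k, Y33) ✓
(A=95, D=13): row 15 → {B,C} = (w, Y82) ✓
(A=92, D=16): row 17 → {B,C} = (o, Y17) ✓
Every {A, D} value is associated with a single {B, C} value, so {A, D} -> {B, C} holds.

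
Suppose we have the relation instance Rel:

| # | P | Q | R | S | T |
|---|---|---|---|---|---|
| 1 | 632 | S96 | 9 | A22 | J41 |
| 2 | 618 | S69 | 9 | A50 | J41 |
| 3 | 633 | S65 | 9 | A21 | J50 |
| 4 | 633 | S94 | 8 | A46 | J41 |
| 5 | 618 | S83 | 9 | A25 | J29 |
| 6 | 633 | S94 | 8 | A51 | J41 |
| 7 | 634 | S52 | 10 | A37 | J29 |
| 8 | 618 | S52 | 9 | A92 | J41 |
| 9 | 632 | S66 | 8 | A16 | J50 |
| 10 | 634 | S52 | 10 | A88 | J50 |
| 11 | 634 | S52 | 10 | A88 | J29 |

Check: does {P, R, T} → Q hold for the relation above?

No

(P=632, R=9, T=J41): row 1 → Q = S96 ✓
(P=618, R=9, T=J41): rows 2, 8 → Q takes values {S69, S52} — violation
(P=633, R=9, T=J50): row 3 → Q = S65 ✓
(P=633, R=8, T=J41): rows 4, 6 → Q = S94, S94 ✓
(P=618, R=9, T=J29): row 5 → Q = S83 ✓
(P=634, R=10, T=J29): rows 7, 11 → Q = S52, S52 ✓
(P=632, R=8, T=J50): row 9 → Q = S66 ✓
(P=634, R=10, T=J50): row 10 → Q = S52 ✓
Two rows agree on {P, R, T} but differ on Q, so {P, R, T} → Q does not hold.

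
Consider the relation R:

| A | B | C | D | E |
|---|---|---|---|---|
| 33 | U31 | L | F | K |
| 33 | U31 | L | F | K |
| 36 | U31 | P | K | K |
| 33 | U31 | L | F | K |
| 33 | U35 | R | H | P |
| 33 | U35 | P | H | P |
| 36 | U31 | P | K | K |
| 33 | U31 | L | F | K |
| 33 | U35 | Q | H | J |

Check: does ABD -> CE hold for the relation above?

No

(A=33, B=U31, D=F): 4 rows → {C,E} = (L, K), (L, K), (L, K), (L, K) ✓
(A=36, B=U31, D=K): 2 rows → {C,E} = (P, K), (P, K) ✓
(A=33, B=U35, D=H): 3 rows → {C,E} takes values {(R, P), (P, P), (Q, J)} — violation
Two rows agree on ABD but differ on CE, so ABD -> CE does not hold.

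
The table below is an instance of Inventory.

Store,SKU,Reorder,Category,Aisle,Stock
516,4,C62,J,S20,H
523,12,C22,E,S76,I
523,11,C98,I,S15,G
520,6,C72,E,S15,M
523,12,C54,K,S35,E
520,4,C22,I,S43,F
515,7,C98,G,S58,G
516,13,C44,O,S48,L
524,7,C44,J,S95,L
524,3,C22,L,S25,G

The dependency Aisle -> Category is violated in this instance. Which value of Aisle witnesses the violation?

Aisle=S20: 1 row → Category = J ✓
Aisle=S76: 1 row → Category = E ✓
Aisle=S15: 2 rows → Category takes values {I, E} — violation
Aisle=S35: 1 row → Category = K ✓
Aisle=S43: 1 row → Category = I ✓
Aisle=S58: 1 row → Category = G ✓
Aisle=S48: 1 row → Category = O ✓
Aisle=S95: 1 row → Category = J ✓
Aisle=S25: 1 row → Category = L ✓
The only Aisle value with inconsistent Category is Aisle=S15.

S15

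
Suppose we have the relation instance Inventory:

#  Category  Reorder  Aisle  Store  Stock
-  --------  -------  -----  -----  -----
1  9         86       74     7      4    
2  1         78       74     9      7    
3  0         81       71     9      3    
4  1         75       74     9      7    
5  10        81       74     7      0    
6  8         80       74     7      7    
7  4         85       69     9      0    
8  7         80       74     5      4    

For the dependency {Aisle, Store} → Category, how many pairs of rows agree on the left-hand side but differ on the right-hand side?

3

(Aisle=74, Store=7): violating pairs (1,5), (1,6), (5,6) — 3 pairs.
(Aisle=74, Store=9): all 2 rows agree on Category — 0 pairs.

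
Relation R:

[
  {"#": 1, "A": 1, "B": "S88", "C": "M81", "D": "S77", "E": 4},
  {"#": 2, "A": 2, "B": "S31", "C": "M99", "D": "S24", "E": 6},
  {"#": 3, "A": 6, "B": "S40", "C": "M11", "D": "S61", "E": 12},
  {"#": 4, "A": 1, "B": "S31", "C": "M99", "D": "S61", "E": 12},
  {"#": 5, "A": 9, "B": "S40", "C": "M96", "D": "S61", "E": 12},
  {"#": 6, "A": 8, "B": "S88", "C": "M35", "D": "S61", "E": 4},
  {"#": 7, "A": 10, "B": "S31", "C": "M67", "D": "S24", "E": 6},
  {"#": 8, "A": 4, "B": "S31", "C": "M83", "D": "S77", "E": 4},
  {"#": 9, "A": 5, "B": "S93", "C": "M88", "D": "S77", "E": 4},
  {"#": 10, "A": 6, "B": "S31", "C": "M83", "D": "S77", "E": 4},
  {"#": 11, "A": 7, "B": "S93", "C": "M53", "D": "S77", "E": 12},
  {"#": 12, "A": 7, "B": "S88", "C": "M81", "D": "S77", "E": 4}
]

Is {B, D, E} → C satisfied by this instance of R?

(B=S88, D=S77, E=4): rows 1, 12 → C = M81, M81 ✓
(B=S31, D=S24, E=6): rows 2, 7 → C takes values {M99, M67} — violation
(B=S40, D=S61, E=12): rows 3, 5 → C takes values {M11, M96} — violation
(B=S31, D=S61, E=12): row 4 → C = M99 ✓
(B=S88, D=S61, E=4): row 6 → C = M35 ✓
(B=S31, D=S77, E=4): rows 8, 10 → C = M83, M83 ✓
(B=S93, D=S77, E=4): row 9 → C = M88 ✓
(B=S93, D=S77, E=12): row 11 → C = M53 ✓
Two rows agree on {B, D, E} but differ on C, so {B, D, E} → C does not hold.

No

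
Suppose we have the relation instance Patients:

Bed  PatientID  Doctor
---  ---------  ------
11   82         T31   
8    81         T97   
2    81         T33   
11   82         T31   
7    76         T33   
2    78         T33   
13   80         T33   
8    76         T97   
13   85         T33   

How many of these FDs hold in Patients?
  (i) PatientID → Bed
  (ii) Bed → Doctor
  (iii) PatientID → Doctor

(i) PatientID → Bed: PatientID=81: 2 rows → Bed takes values {8, 2} — violation; PatientID=76: 2 rows → Bed takes values {7, 8} — violation — fails.
(ii) Bed → Doctor: every LHS value maps to a single RHS value — holds.
(iii) PatientID → Doctor: PatientID=81: 2 rows → Doctor takes values {T97, T33} — violation; PatientID=76: 2 rows → Doctor takes values {T33, T97} — violation — fails.
1 of the 3 dependencies holds.

1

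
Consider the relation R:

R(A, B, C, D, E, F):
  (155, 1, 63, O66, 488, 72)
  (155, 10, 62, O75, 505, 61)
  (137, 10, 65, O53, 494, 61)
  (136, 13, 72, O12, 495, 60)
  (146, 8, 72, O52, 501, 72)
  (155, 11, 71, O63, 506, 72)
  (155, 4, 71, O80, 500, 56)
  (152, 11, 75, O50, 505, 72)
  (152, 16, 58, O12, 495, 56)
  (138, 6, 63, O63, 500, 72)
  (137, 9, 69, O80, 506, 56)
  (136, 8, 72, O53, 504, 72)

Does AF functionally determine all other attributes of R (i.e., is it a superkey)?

No

Two distinct rows share (A=155, F=72), so AF does not determine every attribute — not a superkey.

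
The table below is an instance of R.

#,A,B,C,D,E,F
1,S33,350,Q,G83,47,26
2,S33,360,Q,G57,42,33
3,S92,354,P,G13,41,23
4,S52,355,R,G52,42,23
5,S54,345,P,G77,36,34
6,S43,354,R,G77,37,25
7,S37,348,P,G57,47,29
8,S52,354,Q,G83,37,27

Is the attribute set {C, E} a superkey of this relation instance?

All 8 rows have distinct {C, E} values, so {C, E} → (all attributes) holds and {C, E} is a superkey.

Yes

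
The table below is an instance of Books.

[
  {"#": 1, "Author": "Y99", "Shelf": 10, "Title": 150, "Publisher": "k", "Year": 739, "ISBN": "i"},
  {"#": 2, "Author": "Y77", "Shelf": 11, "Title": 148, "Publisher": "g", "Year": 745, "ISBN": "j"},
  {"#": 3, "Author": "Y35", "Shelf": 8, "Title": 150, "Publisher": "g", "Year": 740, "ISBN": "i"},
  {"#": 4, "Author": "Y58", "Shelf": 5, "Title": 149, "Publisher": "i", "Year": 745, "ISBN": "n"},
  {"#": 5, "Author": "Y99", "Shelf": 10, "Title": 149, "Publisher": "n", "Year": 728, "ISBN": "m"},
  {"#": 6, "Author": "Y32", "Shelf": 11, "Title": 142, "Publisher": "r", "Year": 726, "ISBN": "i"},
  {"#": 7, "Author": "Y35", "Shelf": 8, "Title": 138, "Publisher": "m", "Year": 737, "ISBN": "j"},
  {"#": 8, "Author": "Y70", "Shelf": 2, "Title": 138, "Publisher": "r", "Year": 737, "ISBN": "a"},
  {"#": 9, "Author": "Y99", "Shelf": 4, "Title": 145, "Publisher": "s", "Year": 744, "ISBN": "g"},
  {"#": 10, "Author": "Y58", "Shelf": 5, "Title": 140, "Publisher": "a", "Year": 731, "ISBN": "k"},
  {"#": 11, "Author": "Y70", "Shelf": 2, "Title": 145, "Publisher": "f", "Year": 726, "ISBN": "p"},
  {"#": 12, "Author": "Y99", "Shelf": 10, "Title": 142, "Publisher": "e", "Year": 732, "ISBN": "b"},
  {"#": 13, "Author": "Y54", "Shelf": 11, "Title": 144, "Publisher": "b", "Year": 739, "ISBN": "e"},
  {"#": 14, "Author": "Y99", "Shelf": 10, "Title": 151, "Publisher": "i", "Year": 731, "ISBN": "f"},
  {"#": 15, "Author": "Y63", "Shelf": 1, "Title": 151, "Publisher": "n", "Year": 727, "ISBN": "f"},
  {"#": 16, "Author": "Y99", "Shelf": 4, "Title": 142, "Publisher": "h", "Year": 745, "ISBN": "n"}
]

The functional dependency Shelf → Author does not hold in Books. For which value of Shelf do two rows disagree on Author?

Shelf=10: rows 1, 5, 12, 14 → Author = Y99, Y99, Y99, Y99 ✓
Shelf=11: rows 2, 6, 13 → Author takes values {Y77, Y32, Y54} — violation
Shelf=8: rows 3, 7 → Author = Y35, Y35 ✓
Shelf=5: rows 4, 10 → Author = Y58, Y58 ✓
Shelf=2: rows 8, 11 → Author = Y70, Y70 ✓
Shelf=4: rows 9, 16 → Author = Y99, Y99 ✓
Shelf=1: row 15 → Author = Y63 ✓
The only Shelf value with inconsistent Author is Shelf=11.

11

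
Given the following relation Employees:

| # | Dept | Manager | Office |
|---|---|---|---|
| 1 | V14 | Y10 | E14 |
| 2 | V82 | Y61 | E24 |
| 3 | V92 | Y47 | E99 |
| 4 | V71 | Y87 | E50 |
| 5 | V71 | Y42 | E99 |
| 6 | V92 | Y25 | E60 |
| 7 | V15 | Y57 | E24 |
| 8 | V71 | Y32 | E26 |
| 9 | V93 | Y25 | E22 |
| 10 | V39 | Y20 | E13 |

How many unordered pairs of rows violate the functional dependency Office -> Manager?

Office=E24: violating pairs (2,7) — 1 pair.
Office=E99: violating pairs (3,5) — 1 pair.

2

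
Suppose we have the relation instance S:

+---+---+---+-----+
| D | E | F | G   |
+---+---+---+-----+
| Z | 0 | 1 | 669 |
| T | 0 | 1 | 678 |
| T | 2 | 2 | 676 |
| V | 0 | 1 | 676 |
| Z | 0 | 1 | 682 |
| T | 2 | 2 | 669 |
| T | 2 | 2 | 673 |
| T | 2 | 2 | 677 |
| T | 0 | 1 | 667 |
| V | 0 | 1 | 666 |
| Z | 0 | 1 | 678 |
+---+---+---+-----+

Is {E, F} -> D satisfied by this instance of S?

No

(E=0, F=1): 7 rows → D takes values {Z, T, V} — violation
(E=2, F=2): 4 rows → D = T, T, T, T ✓
Two rows agree on {E, F} but differ on D, so {E, F} -> D does not hold.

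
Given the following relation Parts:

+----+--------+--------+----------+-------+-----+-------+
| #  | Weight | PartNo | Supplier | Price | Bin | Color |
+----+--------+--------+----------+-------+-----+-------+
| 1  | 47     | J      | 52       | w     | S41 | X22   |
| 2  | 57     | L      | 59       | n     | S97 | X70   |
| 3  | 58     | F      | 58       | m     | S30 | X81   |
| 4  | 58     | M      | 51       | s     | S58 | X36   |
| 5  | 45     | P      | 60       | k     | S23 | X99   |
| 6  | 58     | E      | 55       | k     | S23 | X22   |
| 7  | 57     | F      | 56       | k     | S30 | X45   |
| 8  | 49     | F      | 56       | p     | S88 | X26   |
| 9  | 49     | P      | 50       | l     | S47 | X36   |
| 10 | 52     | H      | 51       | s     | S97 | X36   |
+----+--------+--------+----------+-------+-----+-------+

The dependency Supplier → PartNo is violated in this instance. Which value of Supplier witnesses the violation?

Supplier=52: row 1 → PartNo = J ✓
Supplier=59: row 2 → PartNo = L ✓
Supplier=58: row 3 → PartNo = F ✓
Supplier=51: rows 4, 10 → PartNo takes values {M, H} — violation
Supplier=60: row 5 → PartNo = P ✓
Supplier=55: row 6 → PartNo = E ✓
Supplier=56: rows 7, 8 → PartNo = F, F ✓
Supplier=50: row 9 → PartNo = P ✓
The only Supplier value with inconsistent PartNo is Supplier=51.

51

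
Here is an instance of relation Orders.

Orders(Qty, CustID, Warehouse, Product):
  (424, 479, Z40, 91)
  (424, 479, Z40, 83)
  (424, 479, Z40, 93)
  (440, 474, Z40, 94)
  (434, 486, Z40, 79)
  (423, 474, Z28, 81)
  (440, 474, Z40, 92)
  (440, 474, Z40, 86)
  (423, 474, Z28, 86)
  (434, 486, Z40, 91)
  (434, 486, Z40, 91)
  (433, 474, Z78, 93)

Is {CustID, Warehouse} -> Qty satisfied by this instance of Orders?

(CustID=479, Warehouse=Z40): 3 rows → Qty = 424, 424, 424 ✓
(CustID=474, Warehouse=Z40): 3 rows → Qty = 440, 440, 440 ✓
(CustID=486, Warehouse=Z40): 3 rows → Qty = 434, 434, 434 ✓
(CustID=474, Warehouse=Z28): 2 rows → Qty = 423, 423 ✓
(CustID=474, Warehouse=Z78): 1 row → Qty = 433 ✓
Every {CustID, Warehouse} value is associated with a single Qty value, so {CustID, Warehouse} -> Qty holds.

Yes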